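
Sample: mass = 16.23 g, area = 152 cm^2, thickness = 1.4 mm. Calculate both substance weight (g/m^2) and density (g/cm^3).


SW = 16.23 / 152 x 10000 = 1067.8 g/m^2
Volume = 152 x 1.4 / 10 = 21.28 cm^3
Density = 16.23 / 21.28 = 0.763 g/cm^3


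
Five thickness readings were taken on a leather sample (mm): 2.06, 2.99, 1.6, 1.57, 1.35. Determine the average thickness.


Sum = 2.06 + 2.99 + 1.6 + 1.57 + 1.35 = 9.57
Average = 9.57 / 5 = 1.91 mm


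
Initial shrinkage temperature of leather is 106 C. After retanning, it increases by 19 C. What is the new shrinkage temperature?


New Ts = 106 + 19 = 125 C


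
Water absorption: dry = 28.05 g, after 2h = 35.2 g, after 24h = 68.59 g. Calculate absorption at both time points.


WA (2h) = (35.2 - 28.05) / 28.05 x 100 = 25.5%
WA (24h) = (68.59 - 28.05) / 28.05 x 100 = 144.5%


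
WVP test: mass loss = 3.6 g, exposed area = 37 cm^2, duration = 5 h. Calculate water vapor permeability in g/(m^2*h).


194.59 g/(m^2*h)


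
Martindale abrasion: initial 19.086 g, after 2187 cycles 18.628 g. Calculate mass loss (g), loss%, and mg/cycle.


Mass loss = 0.458 g
Loss = 2.40%
Rate = 0.209 mg/cycle

Loss = 19.086 - 18.628 = 0.458 g
Loss% = 0.458 / 19.086 x 100 = 2.40%
Rate = 0.458 / 2187 x 1000 = 0.209 mg/cycle


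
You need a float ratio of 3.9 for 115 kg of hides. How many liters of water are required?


448.5 L


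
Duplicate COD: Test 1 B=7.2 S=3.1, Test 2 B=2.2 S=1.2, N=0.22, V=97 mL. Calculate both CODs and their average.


COD1 = (7.2 - 3.1) x 0.22 x 8000 / 97 = 74.4 mg/L
COD2 = (2.2 - 1.2) x 0.22 x 8000 / 97 = 18.1 mg/L
Average = (74.4 + 18.1) / 2 = 46.3 mg/L


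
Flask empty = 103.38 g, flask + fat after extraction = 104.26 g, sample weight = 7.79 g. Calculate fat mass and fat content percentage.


Fat mass = 104.26 - 103.38 = 0.88 g
Fat% = 0.88 / 7.79 x 100 = 11.3%


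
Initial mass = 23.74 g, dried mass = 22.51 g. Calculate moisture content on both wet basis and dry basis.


Wet basis = 5.2%
Dry basis = 5.5%


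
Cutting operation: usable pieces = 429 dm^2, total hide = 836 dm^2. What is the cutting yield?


Yield = usable / total x 100
Yield = 429 / 836 x 100 = 51.3%


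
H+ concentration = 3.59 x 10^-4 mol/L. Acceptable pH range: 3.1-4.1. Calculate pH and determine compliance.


pH = 3.44
Compliant: Yes


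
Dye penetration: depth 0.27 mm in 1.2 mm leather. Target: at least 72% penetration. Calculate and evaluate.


Penetration = 0.27 / 1.2 x 100 = 22.5%
Target: 72%
Meets target: No


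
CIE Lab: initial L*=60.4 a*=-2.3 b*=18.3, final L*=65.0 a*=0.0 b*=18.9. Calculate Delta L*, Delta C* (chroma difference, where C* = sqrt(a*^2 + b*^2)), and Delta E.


Delta L* = 4.6
Delta C* = 0.46
Delta E = 5.18

Delta L* = 65.0 - 60.4 = 4.6
C1* = sqrt((-2.3)^2 + (18.3)^2) = 18.444
C2* = sqrt((0.0)^2 + (18.9)^2) = 18.900
Delta C* = 18.900 - 18.444 = 0.46
Delta E = sqrt((4.6)^2 + (2.3)^2 + (0.6)^2) = 5.18


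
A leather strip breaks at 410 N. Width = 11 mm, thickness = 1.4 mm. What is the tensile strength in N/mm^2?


Cross-sectional area = 11 x 1.4 = 15.4 mm^2
Tensile strength = 410 / 15.4 = 26.62 N/mm^2


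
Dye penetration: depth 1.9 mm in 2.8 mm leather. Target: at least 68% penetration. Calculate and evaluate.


Penetration = 1.9 / 2.8 x 100 = 67.9%
Target: 68%
Meets target: No


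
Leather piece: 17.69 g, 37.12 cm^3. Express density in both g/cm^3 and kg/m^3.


Density = 17.69 / 37.12 = 0.477 g/cm^3
Convert: 0.477 x 1000 = 477 kg/m^3


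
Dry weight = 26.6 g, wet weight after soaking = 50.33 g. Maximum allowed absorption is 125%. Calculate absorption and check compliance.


Absorption = 89.2%
Compliant: Yes

WA = (50.33 - 26.6) / 26.6 x 100 = 89.2%
Maximum allowed: 125%
Compliant: Yes


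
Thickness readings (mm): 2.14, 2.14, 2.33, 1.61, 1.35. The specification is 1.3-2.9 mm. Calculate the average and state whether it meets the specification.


Average = 1.91 mm
Within specification: Yes


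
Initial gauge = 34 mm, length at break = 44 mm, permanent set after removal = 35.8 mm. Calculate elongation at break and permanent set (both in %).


Elongation at break = (44 - 34) / 34 x 100 = 29.4%
Permanent set = (35.8 - 34) / 34 x 100 = 5.3%


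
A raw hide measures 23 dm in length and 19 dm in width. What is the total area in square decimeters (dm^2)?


437 dm^2

Area = length x width
Area = 23 x 19 = 437 dm^2


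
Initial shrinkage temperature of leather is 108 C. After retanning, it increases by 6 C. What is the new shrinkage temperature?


New Ts = 108 + 6 = 114 C


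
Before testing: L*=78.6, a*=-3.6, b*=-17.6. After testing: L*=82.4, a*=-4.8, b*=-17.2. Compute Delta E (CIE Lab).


dL = 82.4 - 78.6 = 3.8
da = -4.8 - (-3.6) = -1.2
db = -17.2 - (-17.6) = 0.4
dE = sqrt((3.8)^2 + (-1.2)^2 + (0.4)^2) = 4.00


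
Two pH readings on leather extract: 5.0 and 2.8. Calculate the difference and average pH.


Difference = |5.0 - 2.8| = 2.2
Average = (5.0 + 2.8) / 2 = 3.90


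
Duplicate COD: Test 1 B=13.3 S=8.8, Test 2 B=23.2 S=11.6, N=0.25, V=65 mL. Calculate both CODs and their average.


COD1 = 138.5 mg/L
COD2 = 356.9 mg/L
Average = 247.7 mg/L


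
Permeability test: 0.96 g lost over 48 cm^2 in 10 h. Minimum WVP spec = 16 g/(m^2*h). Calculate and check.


WVP = 20.00 g/(m^2*h)
Meets specification: Yes


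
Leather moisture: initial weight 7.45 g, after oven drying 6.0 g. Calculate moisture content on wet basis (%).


19.5%


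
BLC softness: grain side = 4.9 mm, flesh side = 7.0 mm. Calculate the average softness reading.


5.95 mm


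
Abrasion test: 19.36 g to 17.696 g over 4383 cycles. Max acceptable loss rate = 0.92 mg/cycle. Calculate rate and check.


Rate = 0.380 mg/cycle
Passes: Yes


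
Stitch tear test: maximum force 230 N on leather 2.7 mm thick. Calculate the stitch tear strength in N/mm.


85.2 N/mm


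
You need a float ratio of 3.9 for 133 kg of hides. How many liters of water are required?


Water = hide weight x target ratio
Water = 133 x 3.9 = 518.7 L


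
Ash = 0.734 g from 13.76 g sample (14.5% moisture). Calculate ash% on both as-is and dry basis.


As-is ash = 5.33%
Dry-basis ash = 6.24%


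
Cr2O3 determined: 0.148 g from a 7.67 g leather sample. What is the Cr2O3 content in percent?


Cr2O3% = 0.148 / 7.67 x 100
Cr2O3% = 1.93%


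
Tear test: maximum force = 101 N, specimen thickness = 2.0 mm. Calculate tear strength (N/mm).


50.5 N/mm


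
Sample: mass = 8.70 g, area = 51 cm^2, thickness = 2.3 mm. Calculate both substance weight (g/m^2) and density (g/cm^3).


SW = 8.70 / 51 x 10000 = 1705.9 g/m^2
Volume = 51 x 2.3 / 10 = 11.73 cm^3
Density = 8.70 / 11.73 = 0.742 g/cm^3


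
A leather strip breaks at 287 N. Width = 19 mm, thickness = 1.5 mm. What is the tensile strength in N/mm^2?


Cross-sectional area = 19 x 1.5 = 28.5 mm^2
Tensile strength = 287 / 28.5 = 10.07 N/mm^2


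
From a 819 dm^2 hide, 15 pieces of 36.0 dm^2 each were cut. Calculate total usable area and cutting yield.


Usable area = 540.0 dm^2
Yield = 65.9%


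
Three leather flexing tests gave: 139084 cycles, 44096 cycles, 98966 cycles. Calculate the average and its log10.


Average = 94049 cycles
log10 = 4.97

Average = (139084 + 44096 + 98966) / 3 = 94049 cycles
log10(94049) = 4.97


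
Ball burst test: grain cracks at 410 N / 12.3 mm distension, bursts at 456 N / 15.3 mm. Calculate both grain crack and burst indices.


Crack index = 33.3 N/mm
Burst index = 29.8 N/mm

Crack index = 410 / 12.3 = 33.3 N/mm
Burst index = 456 / 15.3 = 29.8 N/mm


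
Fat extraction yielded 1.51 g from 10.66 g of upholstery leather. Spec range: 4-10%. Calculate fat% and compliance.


Fat content = 14.2%
Compliant: No

Fat% = 1.51 / 10.66 x 100 = 14.2%
Spec range: 4-10%
Compliant: No


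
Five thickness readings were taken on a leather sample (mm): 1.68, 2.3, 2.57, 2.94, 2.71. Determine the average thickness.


2.44 mm

Sum = 1.68 + 2.3 + 2.57 + 2.94 + 2.71 = 12.20
Average = 12.20 / 5 = 2.44 mm


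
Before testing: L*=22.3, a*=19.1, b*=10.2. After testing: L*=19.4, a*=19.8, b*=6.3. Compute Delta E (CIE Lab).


dL = 19.4 - 22.3 = -2.9
da = 19.8 - 19.1 = 0.7
db = 6.3 - 10.2 = -3.9
dE = sqrt((-2.9)^2 + (0.7)^2 + (-3.9)^2) = 4.91


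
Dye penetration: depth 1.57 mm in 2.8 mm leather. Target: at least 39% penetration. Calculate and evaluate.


Penetration = 1.57 / 2.8 x 100 = 56.1%
Target: 39%
Meets target: Yes


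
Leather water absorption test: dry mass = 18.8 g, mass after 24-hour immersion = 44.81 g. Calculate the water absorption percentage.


Water absorbed = 44.81 - 18.8 = 26.01 g
WA% = 26.01 / 18.8 x 100 = 138.4%


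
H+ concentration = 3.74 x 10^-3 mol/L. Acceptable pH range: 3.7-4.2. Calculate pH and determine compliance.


pH = -log10(3.74 x 10^-3) = 2.43
Range: 3.7 to 4.2
Compliant: No


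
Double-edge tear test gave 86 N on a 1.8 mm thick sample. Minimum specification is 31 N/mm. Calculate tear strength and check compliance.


Tear strength = 86 / 1.8 = 47.8 N/mm
Required minimum = 31 N/mm
Compliant: Yes


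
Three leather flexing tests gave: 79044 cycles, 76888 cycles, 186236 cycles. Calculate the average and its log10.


Average = (79044 + 76888 + 186236) / 3 = 114056 cycles
log10(114056) = 5.06


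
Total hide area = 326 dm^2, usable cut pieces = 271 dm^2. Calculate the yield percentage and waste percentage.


Yield = 271 / 326 x 100 = 83.1%
Waste = 326 - 271 = 55 dm^2
Waste% = 100 - 83.1 = 16.9%


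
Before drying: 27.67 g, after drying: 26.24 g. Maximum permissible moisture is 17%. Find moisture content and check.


Moisture content = 5.2%
Acceptable: Yes

MC = (27.67 - 26.24) / 27.67 x 100 = 5.2%
Maximum: 17%
Acceptable: Yes


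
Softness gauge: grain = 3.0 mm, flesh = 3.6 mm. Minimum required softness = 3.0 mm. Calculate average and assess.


Average softness = 3.30 mm
Meets requirement: Yes

Average = (3.0 + 3.6) / 2 = 3.30 mm
Minimum = 3.0 mm
Meets requirement: Yes


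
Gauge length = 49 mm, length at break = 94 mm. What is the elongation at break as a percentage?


Extension = 94 - 49 = 45 mm
Elongation = 45 / 49 x 100 = 91.8%


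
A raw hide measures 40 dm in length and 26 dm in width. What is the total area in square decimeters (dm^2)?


Area = length x width
Area = 40 x 26 = 1040 dm^2


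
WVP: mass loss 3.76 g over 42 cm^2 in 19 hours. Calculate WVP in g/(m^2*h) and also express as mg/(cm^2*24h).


WVP = 3.76 / (42 x 19) x 10000 = 47.12 g/(m^2*h)
Mass loss in mg = 3.76 x 1000 = 3760 mg
Per cm^2 per 24h in mg: 3760 x 24 / (42 x 19) = 90240 / 798 = 113.08 mg/(cm^2*24h)


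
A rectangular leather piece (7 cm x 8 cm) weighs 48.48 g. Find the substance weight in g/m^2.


8657.1 g/m^2


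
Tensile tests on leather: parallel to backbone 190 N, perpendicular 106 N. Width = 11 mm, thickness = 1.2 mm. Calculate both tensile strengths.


Parallel = 14.39 N/mm^2
Perpendicular = 8.03 N/mm^2

Area = 11 x 1.2 = 13.2 mm^2
TS (parallel) = 190 / 13.2 = 14.39 N/mm^2
TS (perpendicular) = 106 / 13.2 = 8.03 N/mm^2


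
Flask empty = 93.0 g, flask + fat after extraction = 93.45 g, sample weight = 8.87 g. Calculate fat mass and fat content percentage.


Fat mass = 0.45 g
Fat content = 5.1%

Fat mass = 93.45 - 93.0 = 0.45 g
Fat% = 0.45 / 8.87 x 100 = 5.1%


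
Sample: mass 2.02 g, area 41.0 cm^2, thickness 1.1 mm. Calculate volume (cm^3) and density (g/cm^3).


Volume = 4.510 cm^3
Density = 0.448 g/cm^3


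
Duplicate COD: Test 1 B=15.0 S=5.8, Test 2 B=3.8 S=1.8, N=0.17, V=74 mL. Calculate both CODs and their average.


COD1 = 169.1 mg/L
COD2 = 36.8 mg/L
Average = 103.0 mg/L


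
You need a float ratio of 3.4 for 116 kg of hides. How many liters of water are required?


Water = hide weight x target ratio
Water = 116 x 3.4 = 394.4 L


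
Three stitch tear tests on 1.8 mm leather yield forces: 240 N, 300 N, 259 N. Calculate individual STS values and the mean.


STS1 = 133.3 N/mm
STS2 = 166.7 N/mm
STS3 = 143.9 N/mm
Mean = 148.0 N/mm


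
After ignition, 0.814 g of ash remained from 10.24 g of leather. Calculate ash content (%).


7.95%

Ash% = 0.814 / 10.24 x 100
Ash% = 7.95%


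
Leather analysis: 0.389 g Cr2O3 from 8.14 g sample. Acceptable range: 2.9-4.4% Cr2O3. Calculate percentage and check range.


Cr2O3 = 4.78%
Within range: No

Cr2O3% = 0.389 / 8.14 x 100 = 4.78%
Acceptable range: 2.9 to 4.4%
Within range: No


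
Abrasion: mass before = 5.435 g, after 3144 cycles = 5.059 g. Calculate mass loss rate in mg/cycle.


Mass loss = 5.435 - 5.059 = 0.376 g
Rate = 0.376 / 3144 x 1000 = 0.120 mg/cycle


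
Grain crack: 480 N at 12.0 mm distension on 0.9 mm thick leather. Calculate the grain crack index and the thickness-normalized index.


Crack index = 40.0 N/mm
Normalized index = 44.4 N/mm per mm

Crack index = 480 / 12.0 = 40.0 N/mm
Normalized = 40.0 / 0.9 = 44.4 N/mm per mm


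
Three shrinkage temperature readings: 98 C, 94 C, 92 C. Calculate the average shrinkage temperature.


94.7 C

Average = (98 + 94 + 92) / 3
Average = 284 / 3 = 94.7 C


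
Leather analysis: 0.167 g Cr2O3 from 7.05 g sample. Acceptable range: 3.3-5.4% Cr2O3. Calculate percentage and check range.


Cr2O3 = 2.37%
Within range: No

Cr2O3% = 0.167 / 7.05 x 100 = 2.37%
Acceptable range: 3.3 to 5.4%
Within range: No


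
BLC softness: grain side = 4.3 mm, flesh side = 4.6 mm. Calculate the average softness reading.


Average = (4.3 + 4.6) / 2
Average = 4.45 mm


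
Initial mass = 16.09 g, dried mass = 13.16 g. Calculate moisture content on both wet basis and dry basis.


Wet basis = 18.2%
Dry basis = 22.3%


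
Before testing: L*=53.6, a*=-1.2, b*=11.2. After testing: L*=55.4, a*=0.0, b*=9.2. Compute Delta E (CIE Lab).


dL = 55.4 - 53.6 = 1.8
da = 0.0 - (-1.2) = 1.2
db = 9.2 - 11.2 = -2.0
dE = sqrt((1.8)^2 + (1.2)^2 + (-2.0)^2) = 2.95


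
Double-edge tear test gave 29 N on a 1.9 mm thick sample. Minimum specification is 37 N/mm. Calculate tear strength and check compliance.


Tear strength = 29 / 1.9 = 15.3 N/mm
Required minimum = 37 N/mm
Compliant: No


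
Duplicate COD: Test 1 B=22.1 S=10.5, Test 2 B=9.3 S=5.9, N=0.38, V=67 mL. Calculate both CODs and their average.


COD1 = (22.1 - 10.5) x 0.38 x 8000 / 67 = 526.3 mg/L
COD2 = (9.3 - 5.9) x 0.38 x 8000 / 67 = 154.3 mg/L
Average = (526.3 + 154.3) / 2 = 340.3 mg/L


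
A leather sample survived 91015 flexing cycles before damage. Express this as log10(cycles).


log10(91015) = 4.96


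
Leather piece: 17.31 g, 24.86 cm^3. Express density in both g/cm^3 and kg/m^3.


0.696 g/cm^3
696 kg/m^3


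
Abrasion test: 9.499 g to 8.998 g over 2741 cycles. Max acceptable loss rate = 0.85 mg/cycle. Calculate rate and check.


Rate = 0.183 mg/cycle
Passes: Yes

Loss = 9.499 - 8.998 = 0.501 g
Rate = 0.501 g / 2741 cycles x 1000 = 0.183 mg/cycle
Max = 0.85 mg/cycle
Passes: Yes


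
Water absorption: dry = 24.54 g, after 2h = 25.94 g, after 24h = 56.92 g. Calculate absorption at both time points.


WA (2h) = (25.94 - 24.54) / 24.54 x 100 = 5.7%
WA (24h) = (56.92 - 24.54) / 24.54 x 100 = 131.9%


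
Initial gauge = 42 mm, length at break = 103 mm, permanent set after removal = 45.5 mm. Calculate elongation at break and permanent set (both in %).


Elongation at break = (103 - 42) / 42 x 100 = 145.2%
Permanent set = (45.5 - 42) / 42 x 100 = 8.3%


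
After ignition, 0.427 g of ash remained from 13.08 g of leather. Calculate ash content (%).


3.26%

Ash% = 0.427 / 13.08 x 100
Ash% = 3.26%


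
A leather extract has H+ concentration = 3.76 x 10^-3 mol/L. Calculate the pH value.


pH = 2.42

pH = -log10[H+]
pH = -log10(3.76 x 10^-3) = 2.42


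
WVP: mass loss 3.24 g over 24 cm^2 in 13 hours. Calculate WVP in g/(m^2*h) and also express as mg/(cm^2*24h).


WVP = 3.24 / (24 x 13) x 10000 = 103.85 g/(m^2*h)
Mass loss in mg = 3.24 x 1000 = 3240 mg
Per cm^2 per 24h in mg: 3240 x 24 / (24 x 13) = 77760 / 312 = 249.23 mg/(cm^2*24h)


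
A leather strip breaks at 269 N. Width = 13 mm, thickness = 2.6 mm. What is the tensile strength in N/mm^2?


Cross-sectional area = 13 x 2.6 = 33.8 mm^2
Tensile strength = 269 / 33.8 = 7.96 N/mm^2


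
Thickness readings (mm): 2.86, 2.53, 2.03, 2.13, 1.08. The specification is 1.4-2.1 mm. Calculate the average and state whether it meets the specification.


Sum = 10.63
Average = 10.63 / 5 = 2.13 mm
Specification range: 1.4 to 2.1 mm
Within spec: No


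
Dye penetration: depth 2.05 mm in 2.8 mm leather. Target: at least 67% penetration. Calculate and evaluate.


Penetration = 2.05 / 2.8 x 100 = 73.2%
Target: 67%
Meets target: Yes


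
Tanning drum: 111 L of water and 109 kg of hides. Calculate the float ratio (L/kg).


Float ratio = water / hide weight
Ratio = 111 / 109 = 1.0


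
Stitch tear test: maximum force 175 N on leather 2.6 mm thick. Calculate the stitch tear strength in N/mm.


67.3 N/mm

Stitch tear strength = force / thickness
STS = 175 / 2.6 = 67.3 N/mm


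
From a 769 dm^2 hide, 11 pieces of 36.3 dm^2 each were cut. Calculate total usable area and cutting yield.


Total usable = 11 x 36.3 = 399.3 dm^2
Yield = 399.3 / 769 x 100 = 51.9%


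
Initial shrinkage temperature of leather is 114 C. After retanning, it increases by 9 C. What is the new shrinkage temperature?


123 C


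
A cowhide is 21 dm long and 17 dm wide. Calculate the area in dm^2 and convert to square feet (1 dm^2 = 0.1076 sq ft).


357 dm^2
38.41 sq ft


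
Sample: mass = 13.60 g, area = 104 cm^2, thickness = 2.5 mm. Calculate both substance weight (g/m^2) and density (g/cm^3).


SW = 13.60 / 104 x 10000 = 1307.7 g/m^2
Volume = 104 x 2.5 / 10 = 26.00 cm^3
Density = 13.60 / 26.00 = 0.523 g/cm^3


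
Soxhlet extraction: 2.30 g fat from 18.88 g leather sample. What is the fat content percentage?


Fat content = 2.30 / 18.88 x 100
Fat = 12.2%


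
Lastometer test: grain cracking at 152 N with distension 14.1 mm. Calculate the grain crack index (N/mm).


10.8 N/mm


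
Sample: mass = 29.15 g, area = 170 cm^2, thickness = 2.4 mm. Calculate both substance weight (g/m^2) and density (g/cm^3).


SW = 29.15 / 170 x 10000 = 1714.7 g/m^2
Volume = 170 x 2.4 / 10 = 40.80 cm^3
Density = 29.15 / 40.80 = 0.714 g/cm^3


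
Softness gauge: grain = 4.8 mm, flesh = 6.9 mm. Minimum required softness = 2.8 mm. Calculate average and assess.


Average = (4.8 + 6.9) / 2 = 5.85 mm
Minimum = 2.8 mm
Meets requirement: Yes


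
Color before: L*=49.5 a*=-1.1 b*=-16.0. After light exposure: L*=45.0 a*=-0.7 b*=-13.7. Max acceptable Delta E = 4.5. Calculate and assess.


Delta E = 5.07
Passes: No

dL = -4.5, da = 0.4, db = 2.3
dE = sqrt((-4.5)^2 + (0.4)^2 + (2.3)^2) = 5.07
Max = 4.5
Passes: No


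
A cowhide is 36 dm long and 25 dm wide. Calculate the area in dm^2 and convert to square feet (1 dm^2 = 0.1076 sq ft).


Area = 36 x 25 = 900 dm^2
Conversion: 900 x 0.1076 = 96.84 sq ft


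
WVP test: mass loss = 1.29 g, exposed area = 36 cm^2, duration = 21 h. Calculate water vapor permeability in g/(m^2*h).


WVP = mass_loss / (area x time) x 10000
WVP = 1.29 / (36 x 21) x 10000
WVP = 1.29 / 756 x 10000 = 17.06 g/(m^2*h)


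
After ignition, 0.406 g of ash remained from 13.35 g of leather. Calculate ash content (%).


Ash% = 0.406 / 13.35 x 100
Ash% = 3.04%


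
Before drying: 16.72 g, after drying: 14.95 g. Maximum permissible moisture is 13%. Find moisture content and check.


Moisture content = 10.6%
Acceptable: Yes

MC = (16.72 - 14.95) / 16.72 x 100 = 10.6%
Maximum: 13%
Acceptable: Yes


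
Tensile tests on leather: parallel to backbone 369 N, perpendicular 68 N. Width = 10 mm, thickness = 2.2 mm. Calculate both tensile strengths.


Area = 10 x 2.2 = 22.0 mm^2
TS (parallel) = 369 / 22.0 = 16.77 N/mm^2
TS (perpendicular) = 68 / 22.0 = 3.09 N/mm^2


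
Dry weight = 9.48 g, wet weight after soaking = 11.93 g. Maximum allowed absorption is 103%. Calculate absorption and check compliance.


WA = (11.93 - 9.48) / 9.48 x 100 = 25.8%
Maximum allowed: 103%
Compliant: Yes


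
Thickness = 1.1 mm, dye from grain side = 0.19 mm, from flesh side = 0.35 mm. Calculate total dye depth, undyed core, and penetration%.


Total dyed = 0.54 mm
Undyed core = 0.56 mm
Penetration = 49.1%

Total dyed = 0.19 + 0.35 = 0.54 mm
Undyed core = 1.1 - 0.54 = 0.56 mm
Penetration = 0.54 / 1.1 x 100 = 49.1%


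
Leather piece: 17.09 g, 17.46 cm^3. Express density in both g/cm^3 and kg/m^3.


Density = 17.09 / 17.46 = 0.979 g/cm^3
Convert: 0.979 x 1000 = 979 kg/m^3


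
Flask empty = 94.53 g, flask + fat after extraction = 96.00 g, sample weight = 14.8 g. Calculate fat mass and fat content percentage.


Fat mass = 1.47 g
Fat content = 9.9%

Fat mass = 96.00 - 94.53 = 1.47 g
Fat% = 1.47 / 14.8 x 100 = 9.9%


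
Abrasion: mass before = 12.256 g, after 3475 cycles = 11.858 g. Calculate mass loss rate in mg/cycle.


Mass loss = 12.256 - 11.858 = 0.398 g
Rate = 0.398 / 3475 x 1000 = 0.115 mg/cycle


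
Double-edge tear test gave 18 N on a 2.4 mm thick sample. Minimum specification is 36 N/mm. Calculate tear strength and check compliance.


Tear strength = 18 / 2.4 = 7.5 N/mm
Required minimum = 36 N/mm
Compliant: No


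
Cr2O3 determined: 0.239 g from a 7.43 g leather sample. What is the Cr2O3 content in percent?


Cr2O3% = 0.239 / 7.43 x 100
Cr2O3% = 3.22%


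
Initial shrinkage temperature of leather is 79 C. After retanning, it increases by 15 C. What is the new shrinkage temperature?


New Ts = 79 + 15 = 94 C


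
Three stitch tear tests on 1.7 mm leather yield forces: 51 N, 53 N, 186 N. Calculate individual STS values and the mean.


STS1 = 51 / 1.7 = 30.0 N/mm
STS2 = 53 / 1.7 = 31.2 N/mm
STS3 = 186 / 1.7 = 109.4 N/mm
Mean = (30.0 + 31.2 + 109.4) / 3 = 56.9 N/mm


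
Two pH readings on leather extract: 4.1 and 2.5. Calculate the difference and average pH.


Difference = |4.1 - 2.5| = 1.6
Average = (4.1 + 2.5) / 2 = 3.30


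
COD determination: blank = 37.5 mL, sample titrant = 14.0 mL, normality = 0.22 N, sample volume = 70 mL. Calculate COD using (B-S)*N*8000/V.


590.9 mg/L

COD = (37.5 - 14.0) x 0.22 x 8000 / 70
COD = 23.5 x 0.22 x 8000 / 70
COD = 590.9 mg/L


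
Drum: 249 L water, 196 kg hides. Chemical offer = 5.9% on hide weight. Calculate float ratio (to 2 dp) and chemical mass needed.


Float ratio = 249 / 196 = 1.27
Chemical = 196 x 5.9 / 100 = 11.564 kg


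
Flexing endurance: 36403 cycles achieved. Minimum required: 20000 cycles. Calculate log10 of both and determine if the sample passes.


log10(36403) = 4.56
log10(20000) = 4.30
Passes: Yes


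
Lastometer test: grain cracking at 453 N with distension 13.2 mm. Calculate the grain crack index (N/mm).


Grain crack index = force / distension
Index = 453 / 13.2 = 34.3 N/mm


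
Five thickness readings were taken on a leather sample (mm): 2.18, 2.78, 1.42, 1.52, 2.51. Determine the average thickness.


2.08 mm


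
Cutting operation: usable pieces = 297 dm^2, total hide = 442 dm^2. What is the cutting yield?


67.2%

Yield = usable / total x 100
Yield = 297 / 442 x 100 = 67.2%


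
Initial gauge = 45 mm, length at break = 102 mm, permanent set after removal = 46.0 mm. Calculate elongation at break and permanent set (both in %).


Elongation at break = 126.7%
Permanent set = 2.2%


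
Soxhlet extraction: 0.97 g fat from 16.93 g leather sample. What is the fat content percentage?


5.7%

Fat content = 0.97 / 16.93 x 100
Fat = 5.7%


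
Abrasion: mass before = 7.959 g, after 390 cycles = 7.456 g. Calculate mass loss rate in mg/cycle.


1.290 mg/cycle

Mass loss = 7.959 - 7.456 = 0.503 g
Rate = 0.503 / 390 x 1000 = 1.290 mg/cycle


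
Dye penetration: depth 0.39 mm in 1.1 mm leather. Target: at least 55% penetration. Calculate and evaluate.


Penetration = 0.39 / 1.1 x 100 = 35.5%
Target: 55%
Meets target: No


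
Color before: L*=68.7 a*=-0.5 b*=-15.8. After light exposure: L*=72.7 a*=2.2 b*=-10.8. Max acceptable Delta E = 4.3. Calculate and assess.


dL = 4.0, da = 2.7, db = 5.0
dE = sqrt((4.0)^2 + (2.7)^2 + (5.0)^2) = 6.95
Max = 4.3
Passes: No


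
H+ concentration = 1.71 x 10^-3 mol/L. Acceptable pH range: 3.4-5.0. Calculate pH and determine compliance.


pH = 2.77
Compliant: No

pH = -log10(1.71 x 10^-3) = 2.77
Range: 3.4 to 5.0
Compliant: No


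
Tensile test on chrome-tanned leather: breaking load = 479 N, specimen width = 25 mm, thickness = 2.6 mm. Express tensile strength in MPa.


Cross-section = 25 x 2.6 = 65.0 mm^2
TS = 479 / 65.0 = 7.37 MPa
(1 N/mm^2 = 1 MPa)


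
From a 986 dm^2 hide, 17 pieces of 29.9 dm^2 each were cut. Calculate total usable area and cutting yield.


Total usable = 17 x 29.9 = 508.3 dm^2
Yield = 508.3 / 986 x 100 = 51.6%


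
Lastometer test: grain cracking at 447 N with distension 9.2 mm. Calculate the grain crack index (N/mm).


Grain crack index = force / distension
Index = 447 / 9.2 = 48.6 N/mm


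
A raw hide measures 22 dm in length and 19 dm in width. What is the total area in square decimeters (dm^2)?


418 dm^2


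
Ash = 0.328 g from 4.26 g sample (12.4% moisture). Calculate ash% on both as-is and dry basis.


As-is ash = 7.70%
Dry-basis ash = 8.79%


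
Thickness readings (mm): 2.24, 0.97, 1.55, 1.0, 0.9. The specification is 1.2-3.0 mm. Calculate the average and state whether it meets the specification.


Average = 1.33 mm
Within specification: Yes

Sum = 6.66
Average = 6.66 / 5 = 1.33 mm
Specification range: 1.2 to 3.0 mm
Within spec: Yes


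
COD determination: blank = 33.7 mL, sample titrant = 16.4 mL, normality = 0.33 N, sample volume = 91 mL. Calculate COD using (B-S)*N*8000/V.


501.9 mg/L


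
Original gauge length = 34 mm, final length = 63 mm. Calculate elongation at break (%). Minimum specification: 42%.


Elongation = 85.3%
Meets spec: Yes


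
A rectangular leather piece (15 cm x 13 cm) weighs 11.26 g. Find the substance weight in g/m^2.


577.4 g/m^2

Area = 15 x 13 = 195 cm^2
SW = 11.26 / 195 x 10000 = 577.4 g/m^2


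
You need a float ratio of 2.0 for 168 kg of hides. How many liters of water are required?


Water = hide weight x target ratio
Water = 168 x 2.0 = 336.0 L


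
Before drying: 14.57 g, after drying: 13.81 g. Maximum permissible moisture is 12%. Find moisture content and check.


MC = (14.57 - 13.81) / 14.57 x 100 = 5.2%
Maximum: 12%
Acceptable: Yes


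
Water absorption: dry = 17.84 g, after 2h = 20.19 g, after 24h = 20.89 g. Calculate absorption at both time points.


WA (2h) = (20.19 - 17.84) / 17.84 x 100 = 13.2%
WA (24h) = (20.89 - 17.84) / 17.84 x 100 = 17.1%


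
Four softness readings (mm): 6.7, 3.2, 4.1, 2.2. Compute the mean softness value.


Sum = 6.7 + 3.2 + 4.1 + 2.2
Mean = 16.2 / 4 = 4.05 mm


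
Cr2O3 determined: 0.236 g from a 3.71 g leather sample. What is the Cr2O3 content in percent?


6.36%


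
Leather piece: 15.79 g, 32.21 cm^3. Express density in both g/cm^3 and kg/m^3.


0.490 g/cm^3
490 kg/m^3


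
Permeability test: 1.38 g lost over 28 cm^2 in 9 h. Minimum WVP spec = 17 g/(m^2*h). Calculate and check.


WVP = 1.38 / (28 x 9) x 10000 = 54.76 g/(m^2*h)
Minimum: 17 g/(m^2*h)
Meets spec: Yes


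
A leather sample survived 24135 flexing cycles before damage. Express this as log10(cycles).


log10(24135) = 4.38


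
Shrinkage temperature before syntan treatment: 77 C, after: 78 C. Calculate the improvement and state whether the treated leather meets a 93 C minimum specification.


Improvement = 1 C
Meets 93 C spec: No


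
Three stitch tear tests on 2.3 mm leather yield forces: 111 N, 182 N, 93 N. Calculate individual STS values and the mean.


STS1 = 111 / 2.3 = 48.3 N/mm
STS2 = 182 / 2.3 = 79.1 N/mm
STS3 = 93 / 2.3 = 40.4 N/mm
Mean = (48.3 + 79.1 + 40.4) / 3 = 55.9 N/mm


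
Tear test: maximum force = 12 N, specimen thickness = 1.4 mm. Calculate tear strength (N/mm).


8.6 N/mm

Tear strength = force / thickness
Tear = 12 / 1.4 = 8.6 N/mm


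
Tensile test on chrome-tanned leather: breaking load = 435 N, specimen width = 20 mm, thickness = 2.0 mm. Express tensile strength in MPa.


10.88 MPa


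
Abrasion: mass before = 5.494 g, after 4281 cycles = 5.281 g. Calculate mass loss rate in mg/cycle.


0.050 mg/cycle


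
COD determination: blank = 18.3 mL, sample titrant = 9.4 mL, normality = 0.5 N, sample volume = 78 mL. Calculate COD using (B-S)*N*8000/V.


456.4 mg/L

COD = (18.3 - 9.4) x 0.5 x 8000 / 78
COD = 8.9 x 0.5 x 8000 / 78
COD = 456.4 mg/L


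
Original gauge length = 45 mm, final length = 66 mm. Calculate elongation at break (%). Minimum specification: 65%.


Elongation = 46.7%
Meets spec: No

Extension = 66 - 45 = 21 mm
Elongation = 21 / 45 x 100 = 46.7%
Minimum required: 65%
Meets specification: No


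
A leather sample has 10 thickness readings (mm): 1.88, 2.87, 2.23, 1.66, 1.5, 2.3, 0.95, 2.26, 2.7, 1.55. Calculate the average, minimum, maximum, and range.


Average = 1.99 mm
Min = 0.95 mm
Max = 2.87 mm
Range = 1.92 mm

Sum = 19.90
Average = 19.90 / 10 = 1.99 mm
Minimum = 0.95 mm
Maximum = 2.87 mm
Range = 2.87 - 0.95 = 1.92 mm


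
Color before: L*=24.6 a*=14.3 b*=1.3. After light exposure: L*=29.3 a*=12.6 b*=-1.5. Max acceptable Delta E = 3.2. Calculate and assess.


dL = 4.7, da = -1.7, db = -2.8
dE = sqrt((4.7)^2 + (-1.7)^2 + (-2.8)^2) = 5.73
Max = 3.2
Passes: No


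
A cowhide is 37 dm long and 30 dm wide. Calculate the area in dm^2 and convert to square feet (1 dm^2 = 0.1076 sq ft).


1110 dm^2
119.44 sq ft

Area = 37 x 30 = 1110 dm^2
Conversion: 1110 x 0.1076 = 119.44 sq ft


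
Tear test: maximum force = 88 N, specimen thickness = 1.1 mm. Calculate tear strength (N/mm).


Tear strength = force / thickness
Tear = 88 / 1.1 = 80.0 N/mm


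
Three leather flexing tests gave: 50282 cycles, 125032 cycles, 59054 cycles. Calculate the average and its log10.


Average = (50282 + 125032 + 59054) / 3 = 78123 cycles
log10(78123) = 4.89


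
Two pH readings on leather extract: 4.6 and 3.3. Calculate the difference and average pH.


Difference = 1.3
Average pH = 3.95


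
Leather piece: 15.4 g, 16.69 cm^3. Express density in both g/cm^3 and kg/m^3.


0.923 g/cm^3
923 kg/m^3

Density = 15.4 / 16.69 = 0.923 g/cm^3
Convert: 0.923 x 1000 = 923 kg/m^3


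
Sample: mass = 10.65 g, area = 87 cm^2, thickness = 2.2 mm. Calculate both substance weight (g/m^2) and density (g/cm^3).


SW = 10.65 / 87 x 10000 = 1224.1 g/m^2
Volume = 87 x 2.2 / 10 = 19.14 cm^3
Density = 10.65 / 19.14 = 0.556 g/cm^3


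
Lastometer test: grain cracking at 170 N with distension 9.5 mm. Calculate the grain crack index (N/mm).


Grain crack index = force / distension
Index = 170 / 9.5 = 17.9 N/mm


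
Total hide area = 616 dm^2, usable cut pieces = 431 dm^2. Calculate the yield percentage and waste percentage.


Yield = 431 / 616 x 100 = 70.0%
Waste = 616 - 431 = 185 dm^2
Waste% = 100 - 70.0 = 30.0%


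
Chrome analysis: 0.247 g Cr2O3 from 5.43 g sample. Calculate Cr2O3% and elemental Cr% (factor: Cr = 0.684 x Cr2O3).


Cr2O3% = 0.247 / 5.43 x 100 = 4.55%
Cr% = 4.55 x 0.684 = 3.11%


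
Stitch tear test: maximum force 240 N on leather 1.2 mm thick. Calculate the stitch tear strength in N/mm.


200.0 N/mm


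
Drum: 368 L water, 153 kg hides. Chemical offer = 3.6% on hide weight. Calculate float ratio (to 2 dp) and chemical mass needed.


Float ratio = 368 / 153 = 2.41
Chemical = 153 x 3.6 / 100 = 5.508 kg


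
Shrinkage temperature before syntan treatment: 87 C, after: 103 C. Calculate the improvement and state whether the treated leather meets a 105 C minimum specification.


Improvement = 103 - 87 = 16 C
Spec check: 103 C >= 105 C? No


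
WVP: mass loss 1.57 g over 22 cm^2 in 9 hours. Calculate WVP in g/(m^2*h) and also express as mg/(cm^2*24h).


WVP = 1.57 / (22 x 9) x 10000 = 79.29 g/(m^2*h)
Mass loss in mg = 1.57 x 1000 = 1570 mg
Per cm^2 per 24h in mg: 1570 x 24 / (22 x 9) = 37680 / 198 = 190.30 mg/(cm^2*24h)


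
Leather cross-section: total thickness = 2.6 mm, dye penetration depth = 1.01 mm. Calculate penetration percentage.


Penetration% = 1.01 / 2.6 x 100
Penetration = 38.8%


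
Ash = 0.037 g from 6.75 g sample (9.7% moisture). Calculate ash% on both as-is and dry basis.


As-is ash = 0.55%
Dry-basis ash = 0.61%

As-is ash% = 0.037 / 6.75 x 100 = 0.55%
Dry mass = 6.75 x (100 - 9.7) / 100 = 6.09525 g
Dry-basis ash% = 0.037 / 6.09525 x 100 = 0.61%


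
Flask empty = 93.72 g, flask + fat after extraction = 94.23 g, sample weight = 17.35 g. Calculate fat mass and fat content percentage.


Fat mass = 0.51 g
Fat content = 2.9%

Fat mass = 94.23 - 93.72 = 0.51 g
Fat% = 0.51 / 17.35 x 100 = 2.9%


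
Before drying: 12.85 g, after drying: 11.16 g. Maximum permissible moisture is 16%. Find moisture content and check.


Moisture content = 13.2%
Acceptable: Yes

MC = (12.85 - 11.16) / 12.85 x 100 = 13.2%
Maximum: 16%
Acceptable: Yes


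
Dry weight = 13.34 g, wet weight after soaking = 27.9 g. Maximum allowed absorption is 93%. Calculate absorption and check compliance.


Absorption = 109.1%
Compliant: No


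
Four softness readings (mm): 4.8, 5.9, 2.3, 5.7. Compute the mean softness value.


4.68 mm


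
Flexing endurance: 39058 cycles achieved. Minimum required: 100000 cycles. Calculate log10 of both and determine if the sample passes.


log10(39058) = 4.59
log10(100000) = 5.00
Passes: No


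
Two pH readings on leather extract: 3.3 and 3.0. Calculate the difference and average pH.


Difference = |3.3 - 3.0| = 0.3
Average = (3.3 + 3.0) / 2 = 3.15


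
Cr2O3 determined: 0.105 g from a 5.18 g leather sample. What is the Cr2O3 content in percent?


Cr2O3% = 0.105 / 5.18 x 100
Cr2O3% = 2.03%


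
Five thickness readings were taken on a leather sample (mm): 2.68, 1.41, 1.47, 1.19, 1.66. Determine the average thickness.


Sum = 2.68 + 1.41 + 1.47 + 1.19 + 1.66 = 8.41
Average = 8.41 / 5 = 1.68 mm


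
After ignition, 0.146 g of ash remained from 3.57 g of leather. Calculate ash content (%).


4.09%

Ash% = 0.146 / 3.57 x 100
Ash% = 4.09%


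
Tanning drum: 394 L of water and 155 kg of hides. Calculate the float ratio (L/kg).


Float ratio = water / hide weight
Ratio = 394 / 155 = 2.5


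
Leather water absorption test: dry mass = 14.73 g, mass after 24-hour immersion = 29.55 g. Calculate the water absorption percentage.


Water absorbed = 29.55 - 14.73 = 14.82 g
WA% = 14.82 / 14.73 x 100 = 100.6%


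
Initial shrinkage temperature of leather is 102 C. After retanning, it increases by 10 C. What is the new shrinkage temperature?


112 C

New Ts = 102 + 10 = 112 C


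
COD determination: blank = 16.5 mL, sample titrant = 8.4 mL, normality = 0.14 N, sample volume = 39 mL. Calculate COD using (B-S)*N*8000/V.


COD = (16.5 - 8.4) x 0.14 x 8000 / 39
COD = 8.1 x 0.14 x 8000 / 39
COD = 232.6 mg/L


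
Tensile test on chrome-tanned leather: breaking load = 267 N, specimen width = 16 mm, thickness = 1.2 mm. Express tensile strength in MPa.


13.91 MPa


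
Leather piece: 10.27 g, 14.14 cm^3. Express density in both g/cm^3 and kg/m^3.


Density = 10.27 / 14.14 = 0.726 g/cm^3
Convert: 0.726 x 1000 = 726 kg/m^3


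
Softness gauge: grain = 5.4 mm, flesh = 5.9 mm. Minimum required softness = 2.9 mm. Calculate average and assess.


Average = (5.4 + 5.9) / 2 = 5.65 mm
Minimum = 2.9 mm
Meets requirement: Yes


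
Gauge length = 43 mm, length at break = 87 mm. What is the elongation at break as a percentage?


102.3%


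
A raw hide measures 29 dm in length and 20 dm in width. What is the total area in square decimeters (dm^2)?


Area = length x width
Area = 29 x 20 = 580 dm^2


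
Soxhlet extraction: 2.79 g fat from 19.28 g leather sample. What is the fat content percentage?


14.5%


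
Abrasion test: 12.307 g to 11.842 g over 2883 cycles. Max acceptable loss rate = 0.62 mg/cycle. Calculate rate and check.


Rate = 0.161 mg/cycle
Passes: Yes

Loss = 12.307 - 11.842 = 0.465 g
Rate = 0.465 g / 2883 cycles x 1000 = 0.161 mg/cycle
Max = 0.62 mg/cycle
Passes: Yes


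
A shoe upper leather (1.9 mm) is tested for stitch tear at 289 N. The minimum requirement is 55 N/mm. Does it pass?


STS = 152.1 N/mm
Passes: Yes

STS = 289 / 1.9 = 152.1 N/mm
Minimum required: 55 N/mm
Passes: Yes


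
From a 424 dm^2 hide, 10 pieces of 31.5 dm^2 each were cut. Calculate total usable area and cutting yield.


Total usable = 10 x 31.5 = 315.0 dm^2
Yield = 315.0 / 424 x 100 = 74.3%


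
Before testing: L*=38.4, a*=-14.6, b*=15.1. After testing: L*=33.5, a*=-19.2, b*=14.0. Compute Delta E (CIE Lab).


Delta E = 6.81


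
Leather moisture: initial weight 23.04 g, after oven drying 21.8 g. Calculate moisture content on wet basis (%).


5.4%


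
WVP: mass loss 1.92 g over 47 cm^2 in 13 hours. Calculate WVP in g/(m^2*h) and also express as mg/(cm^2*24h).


WVP = 1.92 / (47 x 13) x 10000 = 31.42 g/(m^2*h)
Mass loss in mg = 1.92 x 1000 = 1920 mg
Per cm^2 per 24h in mg: 1920 x 24 / (47 x 13) = 46080 / 611 = 75.42 mg/(cm^2*24h)


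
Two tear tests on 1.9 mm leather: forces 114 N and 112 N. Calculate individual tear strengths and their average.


Tear 1 = 60.0 N/mm
Tear 2 = 58.9 N/mm
Average = 59.5 N/mm

Tear 1 = 114 / 1.9 = 60.0 N/mm
Tear 2 = 112 / 1.9 = 58.9 N/mm
Average = (60.0 + 58.9) / 2 = 59.5 N/mm


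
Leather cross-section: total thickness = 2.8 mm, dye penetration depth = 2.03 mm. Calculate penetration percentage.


72.5%

Penetration% = 2.03 / 2.8 x 100
Penetration = 72.5%


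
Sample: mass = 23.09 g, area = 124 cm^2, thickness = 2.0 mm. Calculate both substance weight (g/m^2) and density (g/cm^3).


SW = 23.09 / 124 x 10000 = 1862.1 g/m^2
Volume = 124 x 2.0 / 10 = 24.80 cm^3
Density = 23.09 / 24.80 = 0.931 g/cm^3


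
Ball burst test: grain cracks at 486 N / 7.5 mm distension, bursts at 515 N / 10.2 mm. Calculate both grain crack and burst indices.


Crack index = 64.8 N/mm
Burst index = 50.5 N/mm


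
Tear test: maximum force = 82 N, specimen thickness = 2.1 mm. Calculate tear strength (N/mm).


Tear strength = force / thickness
Tear = 82 / 2.1 = 39.0 N/mm


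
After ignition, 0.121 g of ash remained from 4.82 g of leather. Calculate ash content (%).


Ash% = 0.121 / 4.82 x 100
Ash% = 2.51%


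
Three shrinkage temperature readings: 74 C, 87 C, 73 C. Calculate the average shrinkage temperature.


78.0 C


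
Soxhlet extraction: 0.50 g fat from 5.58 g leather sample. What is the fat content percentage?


Fat content = 0.50 / 5.58 x 100
Fat = 9.0%


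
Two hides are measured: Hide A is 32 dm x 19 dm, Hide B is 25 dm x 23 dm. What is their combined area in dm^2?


Hide A area = 32 x 19 = 608 dm^2
Hide B area = 25 x 23 = 575 dm^2
Total = 608 + 575 = 1183 dm^2


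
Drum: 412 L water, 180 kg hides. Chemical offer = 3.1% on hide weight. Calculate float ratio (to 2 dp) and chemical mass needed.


Float ratio = 2.29
Chemical needed = 5.58 kg


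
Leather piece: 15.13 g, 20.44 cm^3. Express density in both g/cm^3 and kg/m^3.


0.740 g/cm^3
740 kg/m^3

Density = 15.13 / 20.44 = 0.740 g/cm^3
Convert: 0.740 x 1000 = 740 kg/m^3


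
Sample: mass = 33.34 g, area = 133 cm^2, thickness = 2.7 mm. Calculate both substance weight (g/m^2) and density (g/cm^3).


Substance weight = 2506.8 g/m^2
Density = 0.928 g/cm^3
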